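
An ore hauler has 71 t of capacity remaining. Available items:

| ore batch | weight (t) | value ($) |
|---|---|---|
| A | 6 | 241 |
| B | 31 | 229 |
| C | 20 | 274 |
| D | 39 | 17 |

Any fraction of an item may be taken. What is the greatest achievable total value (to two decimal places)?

750.10

Sort by value per unit weight and fill in that order.
Ratios (sorted): A 40.17, C 13.70, B 7.39, D 0.44
take A (6 @ 241); take C (20 @ 274); take B (31 @ 229); take 14/39 of D → 6.10. Capacity used 71/71.
Total value = 750.10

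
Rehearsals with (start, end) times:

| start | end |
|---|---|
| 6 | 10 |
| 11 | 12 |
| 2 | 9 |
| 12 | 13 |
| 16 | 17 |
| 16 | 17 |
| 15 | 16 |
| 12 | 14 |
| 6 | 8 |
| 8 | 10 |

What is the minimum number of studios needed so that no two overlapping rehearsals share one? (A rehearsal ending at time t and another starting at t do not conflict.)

3

Count concurrent intervals with a sweep; the peak is the room count.
starts: [2, 6, 6, 8, 11, 12, 12, 15, 16, 16]
ends:   [8, 9, 10, 10, 12, 13, 14, 16, 17, 17]
s2→1 s6→2 s6→3  — peak 3.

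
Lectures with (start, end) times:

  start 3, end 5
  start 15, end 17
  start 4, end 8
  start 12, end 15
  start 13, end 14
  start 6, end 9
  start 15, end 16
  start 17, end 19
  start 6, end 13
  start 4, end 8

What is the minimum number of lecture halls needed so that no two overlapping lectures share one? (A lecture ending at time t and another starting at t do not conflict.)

4

The answer is the maximum number of intervals overlapping at any instant.
Events (time:±→running): 3:+→1 4:+→2 4:+→3 5:-→2 6:+→3 6:+→4 … peak 4.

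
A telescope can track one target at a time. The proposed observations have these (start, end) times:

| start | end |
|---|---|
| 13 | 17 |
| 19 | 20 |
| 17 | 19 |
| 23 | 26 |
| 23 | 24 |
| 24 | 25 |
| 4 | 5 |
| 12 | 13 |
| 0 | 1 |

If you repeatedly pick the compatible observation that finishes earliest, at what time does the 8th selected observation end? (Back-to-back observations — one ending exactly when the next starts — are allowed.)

25

Sorted by end: (0,1)  (4,5)  (12,13)  (13,17)  (17,19)  (19,20)  (23,24)  (24,25)  (23,26)
take (0,1); take (4,5); take (12,13); take (13,17); take (17,19); take (19,20); take (23,24); take (24,25).
Selected: (0,1) (4,5) (12,13) (13,17) (17,19) (19,20) (23,24) (24,25)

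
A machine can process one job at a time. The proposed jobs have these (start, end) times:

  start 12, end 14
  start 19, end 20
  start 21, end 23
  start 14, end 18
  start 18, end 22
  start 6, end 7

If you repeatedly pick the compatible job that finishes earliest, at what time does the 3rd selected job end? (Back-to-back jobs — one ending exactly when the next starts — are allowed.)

18

Greedy by earliest finish: after sorting by end time, pick each interval compatible with the last pick.
By end time: (6,7), (12,14), (14,18), (19,20), (18,22), (21,23).
Pick (6,7); next start ≥ 7 → (12,14); next start ≥ 14 → (14,18); next start ≥ 18 → (19,20); next start ≥ 20 → (21,23).
Selected: (6,7) (12,14) (14,18) (19,20) (21,23)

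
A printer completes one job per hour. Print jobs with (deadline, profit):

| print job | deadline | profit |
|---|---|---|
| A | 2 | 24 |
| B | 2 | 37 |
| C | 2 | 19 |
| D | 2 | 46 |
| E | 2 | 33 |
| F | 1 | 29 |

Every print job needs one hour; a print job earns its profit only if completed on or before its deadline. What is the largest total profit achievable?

83

Profit order: D=46 B=37 E=33 F=29 A=24 C=19
Assign: D→slot 2, B→slot 1, E skipped, F skipped, A skipped, C skipped.
Slots: [1:B] [2:D]
Profit = 37 + 46 = 83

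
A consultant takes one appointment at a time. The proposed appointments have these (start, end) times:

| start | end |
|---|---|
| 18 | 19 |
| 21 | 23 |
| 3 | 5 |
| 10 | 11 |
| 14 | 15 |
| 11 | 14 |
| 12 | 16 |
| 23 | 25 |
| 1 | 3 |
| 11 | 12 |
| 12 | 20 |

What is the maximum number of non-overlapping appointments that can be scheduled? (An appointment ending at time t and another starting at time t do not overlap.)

8

Sorted by end: (1,3)  (3,5)  (10,11)  (11,12)  (11,14)  (14,15)  (12,16)  (18,19)  (12,20)  (21,23)  (23,25)
take (1,3); take (3,5); take (10,11); take (11,12); take (14,15); skip (12,16); take (18,19); take (21,23); take (23,25).
Selected 8 appointments.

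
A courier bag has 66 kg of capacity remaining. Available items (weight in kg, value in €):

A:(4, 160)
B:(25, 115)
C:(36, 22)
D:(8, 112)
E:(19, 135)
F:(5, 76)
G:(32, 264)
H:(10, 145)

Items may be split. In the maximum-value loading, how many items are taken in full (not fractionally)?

Greedy by value/weight ratio, highest first.
Order: A (160/4=40.00) > F (76/5=15.20) > H (145/10=14.50) > D (112/8=14.00) > G (264/32=8.25) > E (135/19=7.11) > B (115/25=4.60) > C (22/36=0.61)
Fill: take A (4 @ 160) → take F (5 @ 76) → take H (10 @ 145) → take D (8 @ 112) → take G (32 @ 264) → take 7/19 of E → 49.74; 66/66 used.
5 item(s) taken whole; one partial (take 7/19 of E).

5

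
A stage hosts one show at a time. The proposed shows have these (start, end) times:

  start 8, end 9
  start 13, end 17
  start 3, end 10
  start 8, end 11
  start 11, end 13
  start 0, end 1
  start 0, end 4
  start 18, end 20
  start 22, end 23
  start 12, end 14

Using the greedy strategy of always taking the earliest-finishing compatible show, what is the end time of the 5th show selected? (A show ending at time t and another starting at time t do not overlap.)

Greedy by earliest finish: after sorting by end time, pick each interval compatible with the last pick.
Sorted by end: (0,1)  (0,4)  (8,9)  (3,10)  (8,11)  (11,13)  (12,14)  (13,17)  (18,20)  (22,23)
take (0,1); take (8,9); take (11,13); take (13,17); take (18,20); take (22,23).
Selected: (0,1) (8,9) (11,13) (13,17) (18,20) (22,23)

20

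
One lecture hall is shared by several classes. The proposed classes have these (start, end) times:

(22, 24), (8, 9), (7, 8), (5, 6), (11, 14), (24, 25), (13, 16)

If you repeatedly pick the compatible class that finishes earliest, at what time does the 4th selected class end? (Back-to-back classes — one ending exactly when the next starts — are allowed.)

Greedy by earliest finish: after sorting by end time, pick each interval compatible with the last pick.
By end time: (5,6), (7,8), (8,9), (11,14), (13,16), (22,24), (24,25).
Pick (5,6); next start ≥ 6 → (7,8); next start ≥ 8 → (8,9); next start ≥ 9 → (11,14); next start ≥ 14 → (22,24); next start ≥ 24 → (24,25).
Selected: (5,6) (7,8) (8,9) (11,14) (22,24) (24,25)

14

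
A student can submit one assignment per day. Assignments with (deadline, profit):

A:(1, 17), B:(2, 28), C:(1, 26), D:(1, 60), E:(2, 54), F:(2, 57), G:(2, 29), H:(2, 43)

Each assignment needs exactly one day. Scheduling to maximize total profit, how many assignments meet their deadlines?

2

Profit order: D=60 F=57 E=54 H=43 G=29 B=28 C=26 A=17
Assign: D→slot 1, F→slot 2, E skipped, H skipped, G skipped, B skipped, C skipped, A skipped.
Slots: [1:D] [2:F]
2 of 8 scheduled.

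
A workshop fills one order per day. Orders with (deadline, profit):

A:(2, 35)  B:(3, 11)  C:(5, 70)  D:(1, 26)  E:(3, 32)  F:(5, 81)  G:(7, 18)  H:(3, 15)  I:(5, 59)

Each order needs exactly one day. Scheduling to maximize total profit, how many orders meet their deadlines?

6

Take jobs in profit order; each goes to the latest open slot no later than its deadline.
By profit: F(d5,81), C(d5,70), I(d5,59), A(d2,35), E(d3,32), D(d1,26), G(d7,18), H(d3,15), B(d3,11)
F→slot 5; C→slot 4; I→slot 3; A→slot 2; E→slot 1; D skipped; G→slot 7; H skipped; B skipped.
6 of 9 scheduled.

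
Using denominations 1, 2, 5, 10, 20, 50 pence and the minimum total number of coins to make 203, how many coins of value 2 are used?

203 − 4×50→3 − 1×2→1 − 1×1→0
Count of 2: 1

1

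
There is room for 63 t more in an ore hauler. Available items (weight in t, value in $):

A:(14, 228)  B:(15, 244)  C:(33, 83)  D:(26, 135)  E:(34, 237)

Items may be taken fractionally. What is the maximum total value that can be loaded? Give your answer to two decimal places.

Greedy by value/weight ratio, highest first.
Order: A (228/14=16.29) > B (244/15=16.27) > E (237/34=6.97) > D (135/26=5.19) > C (83/33=2.52)
Fill: take A (14 @ 228) → take B (15 @ 244) → take E (34 @ 237); 63/63 used.
Total value = 709.00

709.00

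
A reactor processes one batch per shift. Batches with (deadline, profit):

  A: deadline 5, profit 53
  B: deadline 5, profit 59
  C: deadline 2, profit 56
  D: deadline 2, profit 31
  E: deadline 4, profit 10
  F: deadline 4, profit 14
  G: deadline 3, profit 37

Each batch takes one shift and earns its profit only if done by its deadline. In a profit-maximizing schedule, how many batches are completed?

5

Sort by profit descending; place each in the latest free slot ≤ its deadline.
Profit order: B=59 C=56 A=53 G=37 D=31 F=14 E=10
Assign: B→slot 5, C→slot 2, A→slot 4, G→slot 3, D→slot 1, F skipped, E skipped.
Slots: [1:D] [2:C] [3:G] [4:A] [5:B]
5 of 7 scheduled.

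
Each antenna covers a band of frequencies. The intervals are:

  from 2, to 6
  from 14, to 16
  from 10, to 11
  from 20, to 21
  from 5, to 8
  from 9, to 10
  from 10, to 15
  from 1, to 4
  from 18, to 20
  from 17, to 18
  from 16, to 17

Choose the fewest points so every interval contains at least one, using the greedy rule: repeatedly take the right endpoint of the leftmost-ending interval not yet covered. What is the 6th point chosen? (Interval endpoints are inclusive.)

Sort by right endpoint; whenever an interval is uncovered, place a point at its right end.
Sorted: [1,4] [2,6] [5,8] [9,10] [10,11] [10,15] [14,16] [16,17] [17,18] [18,20] [20,21]
{[1,4],[2,6]} hit by 4; {[5,8]} hit by 8; {[9,10],[10,11],[10,15]} hit by 10; {[14,16],[16,17]} hit by 16; {[17,18],[18,20]} hit by 18; {[20,21]} hit by 21.
Points: 4, 8, 10, 16, 18, 21 (6 total).

21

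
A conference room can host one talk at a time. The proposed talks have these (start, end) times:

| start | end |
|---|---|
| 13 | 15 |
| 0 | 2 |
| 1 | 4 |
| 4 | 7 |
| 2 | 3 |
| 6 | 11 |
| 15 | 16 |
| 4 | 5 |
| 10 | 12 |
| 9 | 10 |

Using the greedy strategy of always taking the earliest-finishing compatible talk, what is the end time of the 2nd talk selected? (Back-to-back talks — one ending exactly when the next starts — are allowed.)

By end time: (0,2), (2,3), (1,4), (4,5), (4,7), (9,10), (6,11), (10,12), (13,15), (15,16).
Pick (0,2); next start ≥ 2 → (2,3); next start ≥ 3 → (4,5); next start ≥ 5 → (9,10); next start ≥ 10 → (10,12); next start ≥ 12 → (13,15); next start ≥ 15 → (15,16).
Selected: (0,2) (2,3) (4,5) (9,10) (10,12) (13,15) (15,16)

3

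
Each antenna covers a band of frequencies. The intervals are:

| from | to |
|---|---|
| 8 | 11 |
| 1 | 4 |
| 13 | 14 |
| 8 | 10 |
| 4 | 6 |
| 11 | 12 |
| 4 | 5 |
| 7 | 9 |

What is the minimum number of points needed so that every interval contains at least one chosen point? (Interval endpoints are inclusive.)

Sort by right endpoint; whenever an interval is uncovered, place a point at its right end.
Sorted: [1,4] [4,5] [4,6] [7,9] [8,10] [8,11] [11,12] [13,14]
{[1,4],[4,5],[4,6]} hit by 4; {[7,9],[8,10],[8,11]} hit by 9; {[11,12]} hit by 12; {[13,14]} hit by 14.
Points: 4, 9, 12, 14 (4 total).

4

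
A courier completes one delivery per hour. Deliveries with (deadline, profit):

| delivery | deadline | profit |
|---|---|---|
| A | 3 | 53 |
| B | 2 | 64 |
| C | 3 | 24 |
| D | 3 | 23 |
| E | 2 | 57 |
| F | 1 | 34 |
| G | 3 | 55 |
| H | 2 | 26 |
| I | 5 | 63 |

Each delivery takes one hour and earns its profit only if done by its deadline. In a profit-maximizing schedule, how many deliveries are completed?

4

By profit: B(d2,64), I(d5,63), E(d2,57), G(d3,55), A(d3,53), F(d1,34), H(d2,26), C(d3,24), D(d3,23)
B→slot 2; I→slot 5; E→slot 1; G→slot 3; A skipped; F skipped; H skipped; C skipped; D skipped.
4 of 9 scheduled.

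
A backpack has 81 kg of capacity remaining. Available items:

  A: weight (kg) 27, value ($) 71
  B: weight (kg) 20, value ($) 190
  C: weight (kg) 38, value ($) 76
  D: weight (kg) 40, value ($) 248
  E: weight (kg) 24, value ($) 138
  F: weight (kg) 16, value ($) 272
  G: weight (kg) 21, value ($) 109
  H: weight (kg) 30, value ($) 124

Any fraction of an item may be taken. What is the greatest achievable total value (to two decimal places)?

Order: F (272/16=17.00) > B (190/20=9.50) > D (248/40=6.20) > E (138/24=5.75) > G (109/21=5.19) > H (124/30=4.13) > A (71/27=2.63) > C (76/38=2.00)
Fill: take F (16 @ 272) → take B (20 @ 190) → take D (40 @ 248) → take 5/24 of E → 28.75; 81/81 used.
Total value = 738.75

738.75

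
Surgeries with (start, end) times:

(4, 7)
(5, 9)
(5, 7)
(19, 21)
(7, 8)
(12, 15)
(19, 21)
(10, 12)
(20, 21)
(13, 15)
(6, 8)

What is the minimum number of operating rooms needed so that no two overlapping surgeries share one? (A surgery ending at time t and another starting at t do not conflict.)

Count concurrent intervals with a sweep; the peak is the room count.
starts: [4, 5, 5, 6, 7, 10, 12, 13, 19, 19, 20]
ends:   [7, 7, 8, 8, 9, 12, 15, 15, 21, 21, 21]
s4→1 s5→2 s5→3 s6→4  — peak 4.

4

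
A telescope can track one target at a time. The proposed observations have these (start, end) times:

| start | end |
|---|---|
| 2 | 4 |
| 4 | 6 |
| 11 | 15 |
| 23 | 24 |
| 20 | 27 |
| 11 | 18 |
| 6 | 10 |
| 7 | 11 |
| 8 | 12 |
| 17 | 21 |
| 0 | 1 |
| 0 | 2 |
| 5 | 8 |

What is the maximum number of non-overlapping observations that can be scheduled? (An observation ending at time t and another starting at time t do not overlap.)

7

Sorted by end: (0,1)  (0,2)  (2,4)  (4,6)  (5,8)  (6,10)  (7,11)  (8,12)  (11,15)  (11,18)  (17,21)  (23,24)  (20,27)
take (0,1); take (2,4); take (4,6); take (6,10); skip (7,11); take (11,15); take (17,21); take (23,24).
Selected 7 observations.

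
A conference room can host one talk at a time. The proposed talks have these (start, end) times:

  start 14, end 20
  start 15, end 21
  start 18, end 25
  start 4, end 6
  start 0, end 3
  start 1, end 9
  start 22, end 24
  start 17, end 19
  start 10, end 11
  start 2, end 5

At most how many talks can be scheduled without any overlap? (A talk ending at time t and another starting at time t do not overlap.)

5

Order by finish time; keep every interval that doesn't clash with the previous kept one.
Sorted by end: (0,3)  (2,5)  (4,6)  (1,9)  (10,11)  (17,19)  (14,20)  (15,21)  (22,24)  (18,25)
take (0,3); take (4,6); take (10,11); take (17,19); skip (14,20); take (22,24); skip (18,25).
Selected 5 talks.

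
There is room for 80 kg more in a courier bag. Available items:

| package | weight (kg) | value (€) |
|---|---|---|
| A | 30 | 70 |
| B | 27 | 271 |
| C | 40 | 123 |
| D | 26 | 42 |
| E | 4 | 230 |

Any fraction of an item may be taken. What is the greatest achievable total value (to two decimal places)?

Sort by value per unit weight and fill in that order.
Ratios (sorted): E 57.50, B 10.04, C 3.08, A 2.33, D 1.62
take E (4 @ 230); take B (27 @ 271); take C (40 @ 123); take 9/30 of A → 21.00. Capacity used 80/80.
Total value = 645.00

645.00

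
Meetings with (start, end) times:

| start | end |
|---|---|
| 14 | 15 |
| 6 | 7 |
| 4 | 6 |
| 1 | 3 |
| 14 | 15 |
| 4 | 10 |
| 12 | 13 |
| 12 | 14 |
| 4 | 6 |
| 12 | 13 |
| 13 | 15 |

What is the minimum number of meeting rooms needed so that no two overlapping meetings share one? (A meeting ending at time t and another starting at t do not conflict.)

3

The answer is the maximum number of intervals overlapping at any instant.
starts: [1, 4, 4, 4, 6, 12, 12, 12, 13, 14, 14]
ends:   [3, 6, 6, 7, 10, 13, 13, 14, 15, 15, 15]
s1→1 e3→0 s4→1 s4→2 s4→3  — peak 3.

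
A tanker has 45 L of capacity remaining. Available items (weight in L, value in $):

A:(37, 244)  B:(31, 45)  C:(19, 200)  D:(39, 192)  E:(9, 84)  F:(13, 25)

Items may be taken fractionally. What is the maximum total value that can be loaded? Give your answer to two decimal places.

396.11

Greedy by value/weight ratio, highest first.
Ratios (sorted): C 10.53, E 9.33, A 6.59, D 4.92, F 1.92, B 1.45
take C (19 @ 200); take E (9 @ 84); take 17/37 of A → 112.11. Capacity used 45/45.
Total value = 396.11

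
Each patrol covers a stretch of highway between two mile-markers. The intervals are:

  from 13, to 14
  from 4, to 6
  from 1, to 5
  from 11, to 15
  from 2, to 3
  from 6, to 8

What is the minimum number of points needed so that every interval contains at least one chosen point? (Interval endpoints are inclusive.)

Sort by right endpoint; whenever an interval is uncovered, place a point at its right end.
By right end: [2,3]  [1,5]  [4,6]  [6,8]  [13,14]  [11,15]
[2,3] uncovered → point at 3; [4,6] uncovered → point at 6; [13,14] uncovered → point at 14.
Points: 3, 6, 14 (3 total).

3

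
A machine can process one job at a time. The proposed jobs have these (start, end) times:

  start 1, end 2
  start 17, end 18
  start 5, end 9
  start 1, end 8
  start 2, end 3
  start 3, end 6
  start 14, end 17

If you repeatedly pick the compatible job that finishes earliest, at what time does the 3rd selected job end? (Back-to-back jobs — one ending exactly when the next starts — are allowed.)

6

Sort by end time and greedily take each interval whose start is ≥ the last chosen end.
By end time: (1,2), (2,3), (3,6), (1,8), (5,9), (14,17), (17,18).
Pick (1,2); next start ≥ 2 → (2,3); next start ≥ 3 → (3,6); next start ≥ 6 → (14,17); next start ≥ 17 → (17,18).
Selected: (1,2) (2,3) (3,6) (14,17) (17,18)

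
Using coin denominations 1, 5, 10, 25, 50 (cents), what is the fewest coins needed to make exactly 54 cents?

5

54 − 1×50→4 − 4×1→0
Total coins = 1 + 4 = 5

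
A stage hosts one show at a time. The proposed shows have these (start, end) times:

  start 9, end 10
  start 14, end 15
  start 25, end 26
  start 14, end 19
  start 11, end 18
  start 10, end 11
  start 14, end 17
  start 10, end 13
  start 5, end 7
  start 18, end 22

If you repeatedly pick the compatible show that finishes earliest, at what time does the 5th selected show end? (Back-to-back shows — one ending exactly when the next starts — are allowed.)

22

Order by finish time; keep every interval that doesn't clash with the previous kept one.
By end time: (5,7), (9,10), (10,11), (10,13), (14,15), (14,17), (11,18), (14,19), (18,22), (25,26).
Pick (5,7); next start ≥ 7 → (9,10); next start ≥ 10 → (10,11); next start ≥ 11 → (14,15); next start ≥ 15 → (18,22); next start ≥ 22 → (25,26).
Selected: (5,7) (9,10) (10,11) (14,15) (18,22) (25,26)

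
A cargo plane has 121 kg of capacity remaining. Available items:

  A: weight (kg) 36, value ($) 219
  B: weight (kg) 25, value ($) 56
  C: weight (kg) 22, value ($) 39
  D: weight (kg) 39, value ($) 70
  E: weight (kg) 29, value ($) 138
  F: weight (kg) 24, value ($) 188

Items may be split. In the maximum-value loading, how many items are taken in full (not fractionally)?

4

Ratios (sorted): F 7.83, A 6.08, E 4.76, B 2.24, D 1.79, C 1.77
take F (24 @ 188); take A (36 @ 219); take E (29 @ 138); take B (25 @ 56); take 7/39 of D → 12.56. Capacity used 121/121.
4 item(s) taken whole; one partial (take 7/39 of D).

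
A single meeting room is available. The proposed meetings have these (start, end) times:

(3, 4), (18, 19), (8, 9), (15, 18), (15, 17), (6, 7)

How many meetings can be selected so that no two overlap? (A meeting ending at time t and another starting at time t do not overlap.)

5

Sort by end time and greedily take each interval whose start is ≥ the last chosen end.
By end time: (3,4), (6,7), (8,9), (15,17), (15,18), (18,19).
Pick (3,4); next start ≥ 4 → (6,7); next start ≥ 7 → (8,9); next start ≥ 9 → (15,17); next start ≥ 17 → (18,19).
Selected 5 meetings.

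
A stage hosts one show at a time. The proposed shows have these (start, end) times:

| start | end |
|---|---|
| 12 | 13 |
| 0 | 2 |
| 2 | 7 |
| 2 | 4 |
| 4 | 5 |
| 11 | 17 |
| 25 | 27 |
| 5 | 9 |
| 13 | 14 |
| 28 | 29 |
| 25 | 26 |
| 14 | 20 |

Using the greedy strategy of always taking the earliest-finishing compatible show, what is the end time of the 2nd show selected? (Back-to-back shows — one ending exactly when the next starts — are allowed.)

Sort by end time and greedily take each interval whose start is ≥ the last chosen end.
Sorted by end: (0,2)  (2,4)  (4,5)  (2,7)  (5,9)  (12,13)  (13,14)  (11,17)  (14,20)  (25,26)  (25,27)  (28,29)
take (0,2); take (2,4); take (4,5); skip (2,7); take (5,9); take (12,13); take (13,14); take (14,20); take (25,26); take (28,29).
Selected: (0,2) (2,4) (4,5) (5,9) (12,13) (13,14) (14,20) (25,26) (28,29)

4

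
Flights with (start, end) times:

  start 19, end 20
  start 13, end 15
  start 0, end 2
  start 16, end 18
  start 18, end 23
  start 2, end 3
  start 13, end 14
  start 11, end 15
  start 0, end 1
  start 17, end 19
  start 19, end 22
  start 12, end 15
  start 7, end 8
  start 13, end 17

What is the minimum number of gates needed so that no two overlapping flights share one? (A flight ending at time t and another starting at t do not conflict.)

5

Events (time:±→running): 0:+→1 0:+→2 1:-→1 2:-→0 2:+→1 3:-→0 7:+→1 8:-→0 11:+→1 12:+→2 13:+→3 13:+→4 13:+→5 … peak 5.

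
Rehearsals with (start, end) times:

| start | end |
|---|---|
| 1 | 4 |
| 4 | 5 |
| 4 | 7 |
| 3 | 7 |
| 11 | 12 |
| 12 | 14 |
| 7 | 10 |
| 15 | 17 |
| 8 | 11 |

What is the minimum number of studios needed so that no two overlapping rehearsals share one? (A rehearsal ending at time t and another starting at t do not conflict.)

3

Count concurrent intervals with a sweep; the peak is the room count.
starts: [1, 3, 4, 4, 7, 8, 11, 12, 15]
ends:   [4, 5, 7, 7, 10, 11, 12, 14, 17]
s1→1 s3→2 e4→1 s4→2 s4→3  — peak 3.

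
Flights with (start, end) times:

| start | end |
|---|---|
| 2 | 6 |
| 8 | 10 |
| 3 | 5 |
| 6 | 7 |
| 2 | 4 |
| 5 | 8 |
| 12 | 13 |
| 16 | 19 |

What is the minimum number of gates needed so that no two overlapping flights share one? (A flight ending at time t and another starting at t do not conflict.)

3

Events (time:±→running): 2:+→1 2:+→2 3:+→3 … peak 3.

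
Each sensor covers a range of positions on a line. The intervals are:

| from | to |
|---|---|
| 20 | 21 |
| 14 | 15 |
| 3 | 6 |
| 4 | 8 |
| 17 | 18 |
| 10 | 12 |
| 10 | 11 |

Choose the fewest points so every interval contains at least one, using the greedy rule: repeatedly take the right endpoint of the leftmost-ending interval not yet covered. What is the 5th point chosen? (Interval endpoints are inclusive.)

21

Sort by right endpoint; whenever an interval is uncovered, place a point at its right end.
Sorted: [3,6] [4,8] [10,11] [10,12] [14,15] [17,18] [20,21]
{[3,6],[4,8]} hit by 6; {[10,11],[10,12]} hit by 11; {[14,15]} hit by 15; {[17,18]} hit by 18; {[20,21]} hit by 21.
Points: 6, 11, 15, 18, 21 (5 total).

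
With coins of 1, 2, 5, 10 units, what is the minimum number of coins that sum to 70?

7

Use the largest denomination that fits, subtract, and repeat.
70 − 7×10→0
Total coins = 7 = 7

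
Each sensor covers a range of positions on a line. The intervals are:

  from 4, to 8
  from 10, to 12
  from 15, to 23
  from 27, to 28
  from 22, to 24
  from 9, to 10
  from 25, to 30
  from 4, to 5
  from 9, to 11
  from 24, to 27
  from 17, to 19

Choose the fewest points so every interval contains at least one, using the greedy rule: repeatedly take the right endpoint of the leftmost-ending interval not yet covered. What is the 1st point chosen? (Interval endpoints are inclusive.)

5

Process intervals by earliest right end; each time one isn't hit yet, stab at its right endpoint.
By right end: [4,5]  [4,8]  [9,10]  [9,11]  [10,12]  [17,19]  [15,23]  [22,24]  [24,27]  [27,28]  [25,30]
[4,5] uncovered → point at 5; [9,10] uncovered → point at 10; [17,19] uncovered → point at 19; [22,24] uncovered → point at 24; [27,28] uncovered → point at 28.
Points: 5, 10, 19, 24, 28 (5 total).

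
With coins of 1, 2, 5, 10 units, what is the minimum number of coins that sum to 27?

4

27 − 2×10→7 − 1×5→2 − 1×2→0
Total coins = 2 + 1 + 1 = 4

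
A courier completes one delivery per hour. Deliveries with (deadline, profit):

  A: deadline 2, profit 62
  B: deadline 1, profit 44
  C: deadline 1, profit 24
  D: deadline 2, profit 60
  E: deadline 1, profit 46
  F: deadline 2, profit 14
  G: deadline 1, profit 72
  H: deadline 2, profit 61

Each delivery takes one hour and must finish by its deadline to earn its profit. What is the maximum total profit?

134

Sort by profit descending; place each in the latest free slot ≤ its deadline.
Profit order: G=72 A=62 H=61 D=60 E=46 B=44 C=24 F=14
Assign: G→slot 1, A→slot 2, H skipped, D skipped, E skipped, B skipped, C skipped, F skipped.
Slots: [1:G] [2:A]
Profit = 72 + 62 = 134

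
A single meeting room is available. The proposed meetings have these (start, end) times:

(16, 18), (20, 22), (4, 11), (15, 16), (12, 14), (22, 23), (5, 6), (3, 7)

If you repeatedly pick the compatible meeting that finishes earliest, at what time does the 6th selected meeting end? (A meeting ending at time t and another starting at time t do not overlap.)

Order by finish time; keep every interval that doesn't clash with the previous kept one.
Sorted by end: (5,6)  (3,7)  (4,11)  (12,14)  (15,16)  (16,18)  (20,22)  (22,23)
take (5,6); skip (4,11); take (12,14); take (15,16); take (16,18); take (20,22); take (22,23).
Selected: (5,6) (12,14) (15,16) (16,18) (20,22) (22,23)

23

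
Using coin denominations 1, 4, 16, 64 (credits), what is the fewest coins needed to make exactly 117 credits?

6

117 = 1×64 + 3×16 + 1×4 + 1×1
Total coins = 1 + 3 + 1 + 1 = 6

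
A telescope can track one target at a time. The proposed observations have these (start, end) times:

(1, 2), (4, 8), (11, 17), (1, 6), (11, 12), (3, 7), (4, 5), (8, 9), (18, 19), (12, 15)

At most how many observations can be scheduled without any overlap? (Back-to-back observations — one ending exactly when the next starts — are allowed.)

By end time: (1,2), (4,5), (1,6), (3,7), (4,8), (8,9), (11,12), (12,15), (11,17), (18,19).
Pick (1,2); next start ≥ 2 → (4,5); next start ≥ 5 → (8,9); next start ≥ 9 → (11,12); next start ≥ 12 → (12,15); next start ≥ 15 → (18,19).
Selected 6 observations.

6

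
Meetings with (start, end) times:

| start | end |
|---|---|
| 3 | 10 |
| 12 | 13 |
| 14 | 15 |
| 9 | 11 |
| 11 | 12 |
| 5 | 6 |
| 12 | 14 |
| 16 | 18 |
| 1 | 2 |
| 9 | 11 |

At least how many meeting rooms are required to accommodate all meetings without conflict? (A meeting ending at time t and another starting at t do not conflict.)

3

starts: [1, 3, 5, 9, 9, 11, 12, 12, 14, 16]
ends:   [2, 6, 10, 11, 11, 12, 13, 14, 15, 18]
s1→1 e2→0 s3→1 s5→2 e6→1 s9→2 s9→3  — peak 3.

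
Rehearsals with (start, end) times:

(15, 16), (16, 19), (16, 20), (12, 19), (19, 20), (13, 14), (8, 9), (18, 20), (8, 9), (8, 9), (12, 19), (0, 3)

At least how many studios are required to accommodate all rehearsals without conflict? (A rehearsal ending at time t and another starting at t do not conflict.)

5

Count concurrent intervals with a sweep; the peak is the room count.
Events (time:±→running): 0:+→1 3:-→0 8:+→1 8:+→2 8:+→3 9:-→2 9:-→1 9:-→0 12:+→1 12:+→2 13:+→3 14:-→2 15:+→3 16:-→2 16:+→3 16:+→4 18:+→5 … peak 5.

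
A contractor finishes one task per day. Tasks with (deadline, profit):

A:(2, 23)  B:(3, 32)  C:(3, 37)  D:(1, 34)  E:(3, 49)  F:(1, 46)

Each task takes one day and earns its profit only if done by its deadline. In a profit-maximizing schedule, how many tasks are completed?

Profit order: E=49 F=46 C=37 D=34 B=32 A=23
Assign: E→slot 3, F→slot 1, C→slot 2, D skipped, B skipped, A skipped.
Slots: [1:F] [2:C] [3:E]
3 of 6 scheduled.

3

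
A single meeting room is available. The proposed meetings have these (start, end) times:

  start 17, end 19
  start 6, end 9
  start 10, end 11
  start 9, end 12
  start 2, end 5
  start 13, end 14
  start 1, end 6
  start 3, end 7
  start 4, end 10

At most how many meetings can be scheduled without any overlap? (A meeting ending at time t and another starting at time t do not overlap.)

Sort by end time and greedily take each interval whose start is ≥ the last chosen end.
By end time: (2,5), (1,6), (3,7), (6,9), (4,10), (10,11), (9,12), (13,14), (17,19).
Pick (2,5); next start ≥ 5 → (6,9); next start ≥ 9 → (10,11); next start ≥ 11 → (13,14); next start ≥ 14 → (17,19).
Selected 5 meetings.

5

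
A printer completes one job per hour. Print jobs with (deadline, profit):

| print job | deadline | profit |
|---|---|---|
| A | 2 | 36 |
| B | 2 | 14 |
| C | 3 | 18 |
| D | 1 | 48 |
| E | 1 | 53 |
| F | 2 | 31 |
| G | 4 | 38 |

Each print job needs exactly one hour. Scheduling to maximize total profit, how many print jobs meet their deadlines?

Sort by profit descending; place each in the latest free slot ≤ its deadline.
Profit order: E=53 D=48 G=38 A=36 F=31 C=18 B=14
Assign: E→slot 1, D skipped, G→slot 4, A→slot 2, F skipped, C→slot 3, B skipped.
Slots: [1:E] [2:A] [3:C] [4:G]
4 of 7 scheduled.

4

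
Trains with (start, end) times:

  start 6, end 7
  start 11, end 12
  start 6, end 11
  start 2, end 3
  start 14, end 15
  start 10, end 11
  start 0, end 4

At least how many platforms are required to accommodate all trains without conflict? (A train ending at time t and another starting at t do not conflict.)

2

Count concurrent intervals with a sweep; the peak is the room count.
Events (time:±→running): 0:+→1 2:+→2 … peak 2.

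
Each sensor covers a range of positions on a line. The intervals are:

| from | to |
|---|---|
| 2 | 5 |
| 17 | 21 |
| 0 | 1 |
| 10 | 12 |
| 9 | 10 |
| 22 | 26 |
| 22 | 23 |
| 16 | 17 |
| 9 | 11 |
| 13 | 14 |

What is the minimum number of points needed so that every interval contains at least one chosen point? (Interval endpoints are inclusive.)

By right end: [0,1]  [2,5]  [9,10]  [9,11]  [10,12]  [13,14]  [16,17]  [17,21]  [22,23]  [22,26]
[0,1] uncovered → point at 1; [2,5] uncovered → point at 5; [9,10] uncovered → point at 10; [13,14] uncovered → point at 14; [16,17] uncovered → point at 17; [22,23] uncovered → point at 23.
Points: 1, 5, 10, 14, 17, 23 (6 total).

6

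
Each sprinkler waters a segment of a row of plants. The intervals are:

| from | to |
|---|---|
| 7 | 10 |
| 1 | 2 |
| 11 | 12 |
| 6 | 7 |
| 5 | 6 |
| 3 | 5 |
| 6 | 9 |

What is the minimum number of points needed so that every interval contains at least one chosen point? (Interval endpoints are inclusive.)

4

Process intervals by earliest right end; each time one isn't hit yet, stab at its right endpoint.
Sorted: [1,2] [3,5] [5,6] [6,7] [6,9] [7,10] [11,12]
{[1,2]} hit by 2; {[3,5],[5,6]} hit by 5; {[6,7],[6,9],[7,10]} hit by 7; {[11,12]} hit by 12.
Points: 2, 5, 7, 12 (4 total).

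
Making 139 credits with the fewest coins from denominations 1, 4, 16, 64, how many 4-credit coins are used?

139 = 2×64 + 2×4 + 3×1
Count of 4: 2

2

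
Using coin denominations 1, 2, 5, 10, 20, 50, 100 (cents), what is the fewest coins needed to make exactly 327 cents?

Use the largest denomination that fits, subtract, and repeat.
327 − 3×100→27 − 1×20→7 − 1×5→2 − 1×2→0
Total coins = 3 + 1 + 1 + 1 = 6

6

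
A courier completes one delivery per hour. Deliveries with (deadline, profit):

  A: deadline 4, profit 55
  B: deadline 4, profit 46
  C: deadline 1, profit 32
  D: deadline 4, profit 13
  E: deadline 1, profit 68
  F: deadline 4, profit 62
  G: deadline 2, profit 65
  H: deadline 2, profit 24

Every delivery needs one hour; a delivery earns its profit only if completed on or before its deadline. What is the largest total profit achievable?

Take jobs in profit order; each goes to the latest open slot no later than its deadline.
By profit: E(d1,68), G(d2,65), F(d4,62), A(d4,55), B(d4,46), C(d1,32), H(d2,24), D(d4,13)
E→slot 1; G→slot 2; F→slot 4; A→slot 3; B skipped; C skipped; H skipped; D skipped.
Profit = 68 + 65 + 55 + 62 = 250

250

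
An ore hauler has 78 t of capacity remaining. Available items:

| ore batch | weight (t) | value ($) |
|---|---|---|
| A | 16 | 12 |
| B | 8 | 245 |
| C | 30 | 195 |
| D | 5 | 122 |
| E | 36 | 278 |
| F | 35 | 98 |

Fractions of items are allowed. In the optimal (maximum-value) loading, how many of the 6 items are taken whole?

Ratios (sorted): B 30.62, D 24.40, E 7.72, C 6.50, F 2.80, A 0.75
take B (8 @ 245); take D (5 @ 122); take E (36 @ 278); take 29/30 of C → 188.50. Capacity used 78/78.
3 item(s) taken whole; one partial (take 29/30 of C).

3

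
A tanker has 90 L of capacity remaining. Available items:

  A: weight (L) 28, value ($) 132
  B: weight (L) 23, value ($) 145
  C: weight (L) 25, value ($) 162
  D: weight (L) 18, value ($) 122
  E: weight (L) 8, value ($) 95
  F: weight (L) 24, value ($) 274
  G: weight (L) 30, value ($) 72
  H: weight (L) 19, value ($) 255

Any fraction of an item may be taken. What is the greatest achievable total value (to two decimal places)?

Sort by value per unit weight and fill in that order.
Ratios (sorted): H 13.42, E 11.88, F 11.42, D 6.78, C 6.48, B 6.30, A 4.71, G 2.40
take H (19 @ 255); take E (8 @ 95); take F (24 @ 274); take D (18 @ 122); take 21/25 of C → 136.08. Capacity used 90/90.
Total value = 882.08

882.08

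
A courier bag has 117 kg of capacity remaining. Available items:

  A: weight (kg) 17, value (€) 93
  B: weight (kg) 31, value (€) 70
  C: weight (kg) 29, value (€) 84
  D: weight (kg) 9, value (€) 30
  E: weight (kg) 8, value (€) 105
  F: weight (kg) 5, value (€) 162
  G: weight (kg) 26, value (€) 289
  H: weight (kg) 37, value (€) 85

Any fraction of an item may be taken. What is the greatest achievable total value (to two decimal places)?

Sort by value per unit weight and fill in that order.
Ratios (sorted): F 32.40, E 13.12, G 11.12, A 5.47, D 3.33, C 2.90, H 2.30, B 2.26
take F (5 @ 162); take E (8 @ 105); take G (26 @ 289); take A (17 @ 93); take D (9 @ 30); take C (29 @ 84); take 23/37 of H → 52.84. Capacity used 117/117.
Total value = 815.84

815.84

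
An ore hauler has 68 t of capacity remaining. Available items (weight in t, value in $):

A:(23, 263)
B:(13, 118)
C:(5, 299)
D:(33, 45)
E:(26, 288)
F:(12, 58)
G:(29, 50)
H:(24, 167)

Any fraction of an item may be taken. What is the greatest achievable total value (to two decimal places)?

974.96

Sort by value per unit weight and fill in that order.
Order: C (299/5=59.80) > A (263/23=11.43) > E (288/26=11.08) > B (118/13=9.08) > H (167/24=6.96) > F (58/12=4.83) > G (50/29=1.72) > D (45/33=1.36)
Fill: take C (5 @ 299) → take A (23 @ 263) → take E (26 @ 288) → take B (13 @ 118) → take 1/24 of H → 6.96; 68/68 used.
Total value = 974.96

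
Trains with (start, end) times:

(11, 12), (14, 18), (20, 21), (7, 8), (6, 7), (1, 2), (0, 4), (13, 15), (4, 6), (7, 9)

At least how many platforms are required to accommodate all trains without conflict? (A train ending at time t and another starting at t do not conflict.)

Count concurrent intervals with a sweep; the peak is the room count.
starts: [0, 1, 4, 6, 7, 7, 11, 13, 14, 20]
ends:   [2, 4, 6, 7, 8, 9, 12, 15, 18, 21]
s0→1 s1→2  — peak 2.

2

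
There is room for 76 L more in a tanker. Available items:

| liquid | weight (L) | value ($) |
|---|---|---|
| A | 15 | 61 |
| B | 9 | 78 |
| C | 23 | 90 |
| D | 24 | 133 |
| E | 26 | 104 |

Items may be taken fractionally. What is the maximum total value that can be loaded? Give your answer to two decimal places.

383.83

Sort by value per unit weight and fill in that order.
Ratios (sorted): B 8.67, D 5.54, A 4.07, E 4.00, C 3.91
take B (9 @ 78); take D (24 @ 133); take A (15 @ 61); take E (26 @ 104); take 2/23 of C → 7.83. Capacity used 76/76.
Total value = 383.83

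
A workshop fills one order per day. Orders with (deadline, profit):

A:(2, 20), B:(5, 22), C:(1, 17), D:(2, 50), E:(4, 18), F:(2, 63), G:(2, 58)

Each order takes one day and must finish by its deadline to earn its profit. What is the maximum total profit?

Sort by profit descending; place each in the latest free slot ≤ its deadline.
Profit order: F=63 G=58 D=50 B=22 A=20 E=18 C=17
Assign: F→slot 2, G→slot 1, D skipped, B→slot 5, A skipped, E→slot 4, C skipped.
Slots: [1:G] [2:F] [4:E] [5:B]
Profit = 58 + 63 + 18 + 22 = 161

161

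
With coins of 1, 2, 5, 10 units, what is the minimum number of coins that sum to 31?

31 − 3×10→1 − 1×1→0
Total coins = 3 + 1 = 4

4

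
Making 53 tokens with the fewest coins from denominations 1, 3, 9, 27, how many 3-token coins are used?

2

53 − 1×27→26 − 2×9→8 − 2×3→2 − 2×1→0
Count of 3: 2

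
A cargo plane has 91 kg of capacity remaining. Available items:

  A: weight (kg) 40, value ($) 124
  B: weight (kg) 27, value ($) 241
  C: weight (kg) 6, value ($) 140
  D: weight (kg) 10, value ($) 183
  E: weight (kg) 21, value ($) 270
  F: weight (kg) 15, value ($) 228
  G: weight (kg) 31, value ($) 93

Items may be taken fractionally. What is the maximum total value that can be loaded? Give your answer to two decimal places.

Greedy by value/weight ratio, highest first.
Order: C (140/6=23.33) > D (183/10=18.30) > F (228/15=15.20) > E (270/21=12.86) > B (241/27=8.93) > A (124/40=3.10) > G (93/31=3.00)
Fill: take C (6 @ 140) → take D (10 @ 183) → take F (15 @ 228) → take E (21 @ 270) → take B (27 @ 241) → take 12/40 of A → 37.20; 91/91 used.
Total value = 1099.20

1099.20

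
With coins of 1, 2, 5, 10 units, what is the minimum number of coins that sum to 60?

Greedy: take as many of the largest coin as possible, then repeat with the remainder.
60 − 6×10→0
Total coins = 6 = 6

6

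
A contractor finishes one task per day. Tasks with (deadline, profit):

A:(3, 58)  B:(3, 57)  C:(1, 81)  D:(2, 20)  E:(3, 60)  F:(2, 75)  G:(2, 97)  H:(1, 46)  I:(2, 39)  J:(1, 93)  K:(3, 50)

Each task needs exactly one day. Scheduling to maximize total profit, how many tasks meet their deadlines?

Take jobs in profit order; each goes to the latest open slot no later than its deadline.
By profit: G(d2,97), J(d1,93), C(d1,81), F(d2,75), E(d3,60), A(d3,58), B(d3,57), K(d3,50), H(d1,46), I(d2,39), D(d2,20)
G→slot 2; J→slot 1; C skipped; F skipped; E→slot 3; A skipped; B skipped; K skipped; H skipped; I skipped; D skipped.
3 of 11 scheduled.

3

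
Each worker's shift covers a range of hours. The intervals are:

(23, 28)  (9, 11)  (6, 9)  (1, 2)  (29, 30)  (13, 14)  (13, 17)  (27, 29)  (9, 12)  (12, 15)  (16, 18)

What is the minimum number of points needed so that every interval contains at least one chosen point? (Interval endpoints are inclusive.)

Sort by right endpoint; whenever an interval is uncovered, place a point at its right end.
Sorted: [1,2] [6,9] [9,11] [9,12] [13,14] [12,15] [13,17] [16,18] [23,28] [27,29] [29,30]
{[1,2]} hit by 2; {[6,9],[9,11],[9,12]} hit by 9; {[13,14],[12,15],[13,17]} hit by 14; {[16,18]} hit by 18; {[23,28],[27,29]} hit by 28; {[29,30]} hit by 30.
Points: 2, 9, 14, 18, 28, 30 (6 total).

6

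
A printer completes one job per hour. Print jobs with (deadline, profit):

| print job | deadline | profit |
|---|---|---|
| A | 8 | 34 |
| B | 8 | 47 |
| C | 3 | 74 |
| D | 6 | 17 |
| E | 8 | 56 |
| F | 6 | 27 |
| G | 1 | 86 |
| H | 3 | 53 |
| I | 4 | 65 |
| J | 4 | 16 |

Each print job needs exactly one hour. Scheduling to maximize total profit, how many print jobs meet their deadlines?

8

Take jobs in profit order; each goes to the latest open slot no later than its deadline.
Profit order: G=86 C=74 I=65 E=56 H=53 B=47 A=34 F=27 D=17 J=16
Assign: G→slot 1, C→slot 3, I→slot 4, E→slot 8, H→slot 2, B→slot 7, A→slot 6, F→slot 5, D skipped, J skipped.
Slots: [1:G] [2:H] [3:C] [4:I] [5:F] [6:A] [7:B] [8:E]
8 of 10 scheduled.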